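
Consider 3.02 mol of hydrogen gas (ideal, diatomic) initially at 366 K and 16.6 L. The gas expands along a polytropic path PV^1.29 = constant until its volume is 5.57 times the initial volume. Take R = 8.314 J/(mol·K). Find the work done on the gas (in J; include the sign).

P₁ = nRT₁/V₁ = 3.02×8.314×366/16.6 = 554 kPa.
Polytropic n=1.29: T₂ = T₁(V₁/V₂)^(n−1) = 366×(0.180)^0.29 = 222 K; P₂ = P₁(V₁/V₂)^n = 60.4 kPa.
W = (P₁V₁−P₂V₂)/(n−1) = (554×16.6−60.4×92.5)/0.29 = 12400 J.
Work done on the gas = −W_by = -12400 J.

-12400 J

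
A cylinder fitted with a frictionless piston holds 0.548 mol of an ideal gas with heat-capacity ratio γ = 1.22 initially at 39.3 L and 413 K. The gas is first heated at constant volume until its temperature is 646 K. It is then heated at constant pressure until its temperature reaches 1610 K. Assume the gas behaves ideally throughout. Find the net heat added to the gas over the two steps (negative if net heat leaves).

29200 J

P₁ = nRT₁/V₁ = 0.548×8.314×413/39.3 = 47.9 kPa.
Step 1 — Isochoric: V stays 39.3 L; P/T = const ⇒ T₂ = 646 K, P₂ = 74.9 kPa.
W = 0 (no volume change).
ΔU = nCvΔT = 0.548×37.8×(646−413) = 4830 J.
Q = ΔU = 4830 J.
State after step 1: P = 74.9 kPa, V = 39.3 L, T = 646 K.
Step 2 — Isobaric: P stays 74.9 kPa; V/T = const ⇒ T₂ = 1610 K, V₂ = 97.9 L.
W = PΔV = 74.9×(97.9−39.3) kPa·L = 4390 J.
ΔU = nCvΔT = 0.548×37.8×(1610−646) = 20000 J.
Q = ΔU + W = nCpΔT = 24400 J.
Net over both steps: W = 4390 J, Q = 29200 J, ΔU = 24800 J.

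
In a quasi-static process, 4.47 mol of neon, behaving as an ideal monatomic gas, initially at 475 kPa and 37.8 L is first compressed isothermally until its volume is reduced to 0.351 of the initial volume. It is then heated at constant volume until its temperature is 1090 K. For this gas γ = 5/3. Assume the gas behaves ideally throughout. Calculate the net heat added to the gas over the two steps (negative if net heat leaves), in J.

T₁ = P₁V₁/(nR) = 475×37.8/(4.47×8.314) = 483 K.
Step 1 — Isothermal: T stays 483 K; PV = const ⇒ V₂ = 13.3 L, P₂ = 1350 kPa.
ΔU = 0 (ideal gas, T constant).
W = nRT ln(V₂/V₁) = 4.47×8.314×483×ln(0.351) = -18800 J.
Q = ΔU + W = -18800 J.
State after step 1: P = 1350 kPa, V = 13.3 L, T = 483 K.
Step 2 — Isochoric: V stays 13.3 L; P/T = const ⇒ T₂ = 1090 K, P₂ = 3050 kPa.
W = 0 (no volume change).
ΔU = nCvΔT = 4.47×12.5×(1090−483) = 33800 J.
Q = ΔU = 33800 J.
Net over both steps: W = -18800 J, Q = 15000 J, ΔU = 33800 J.

15000 J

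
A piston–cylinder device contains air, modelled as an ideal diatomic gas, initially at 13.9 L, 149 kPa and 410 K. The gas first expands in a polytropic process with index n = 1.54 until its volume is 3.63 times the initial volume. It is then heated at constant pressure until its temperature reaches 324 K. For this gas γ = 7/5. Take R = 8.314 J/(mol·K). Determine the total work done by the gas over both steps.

2530 J

n = P₁V₁/(RT₁) = 149×13.9/(8.314×410) = 0.608 mol.
Step 1 — Polytropic n=1.54: T₂ = T₁(V₁/V₂)^(n−1) = 410×(0.275)^0.54 = 204 K; P₂ = P₁(V₁/V₂)^n = 20.5 kPa.
W = (P₁V₁−P₂V₂)/(n−1) = (149×13.9−20.5×50.5)/0.54 = 1920 J.
ΔU = nCvΔT = 0.608×20.8×(204−410) = -2600 J.
Q = ΔU + W = -673 J.
State after step 1: P = 20.5 kPa, V = 50.5 L, T = 204 K.
Step 2 — Isobaric: P stays 20.5 kPa; V/T = const ⇒ T₂ = 324 K, V₂ = 80.0 L.
W = PΔV = 20.5×(80.0−50.5) kPa·L = 604 J.
ΔU = nCvΔT = 0.608×20.8×(324−204) = 1510 J.
Q = ΔU + W = nCpΔT = 2110 J.
Net over both steps: W = 2530 J, Q = 1440 J, ΔU = -1090 J.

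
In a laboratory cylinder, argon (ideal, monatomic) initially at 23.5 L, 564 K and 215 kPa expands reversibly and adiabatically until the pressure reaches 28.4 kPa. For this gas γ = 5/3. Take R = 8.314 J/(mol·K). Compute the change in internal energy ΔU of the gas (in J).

-4210 J

n = P₁V₁/(RT₁) = 215×23.5/(8.314×564) = 1.08 mol.
Adiabatic: T₂/T₁ = (P₂/P₁)^((γ−1)/γ) ⇒ T₂ = 564×(0.132)^0.400 = 251 K; V₂ = 79.2 L.
For an ideal gas ΔU = nCvΔT with Cv = (3/2)R = 12.5 J/(mol·K).
ΔU = 1.08×12.5×(251−564) = -4210 J.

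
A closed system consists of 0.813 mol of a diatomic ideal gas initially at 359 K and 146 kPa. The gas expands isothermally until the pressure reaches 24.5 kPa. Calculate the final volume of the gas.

V₁ = nRT₁/P₁ = 0.813×8.314×359/146 = 16.6 L.
Isothermal: T stays 359 K; PV = const ⇒ V₂ = 99.0 L, P₂ = 24.5 kPa.

99.0 L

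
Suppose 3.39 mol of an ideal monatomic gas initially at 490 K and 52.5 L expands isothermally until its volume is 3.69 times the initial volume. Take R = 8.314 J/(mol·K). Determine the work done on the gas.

P₁ = nRT₁/V₁ = 3.39×8.314×490/52.5 = 263 kPa.
Isothermal: T stays 490 K; PV = const ⇒ V₂ = 194 L, P₂ = 71.3 kPa.
W = nRT ln(V₂/V₁) = 3.39×8.314×490×ln(3.69) = 18000 J.
Work done on the gas = −W_by = -18000 J.

-18000 J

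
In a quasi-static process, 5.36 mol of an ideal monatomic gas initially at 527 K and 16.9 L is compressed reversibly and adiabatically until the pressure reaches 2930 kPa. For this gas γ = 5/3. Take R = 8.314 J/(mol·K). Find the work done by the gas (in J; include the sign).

P₁ = nRT₁/V₁ = 5.36×8.314×527/16.9 = 1390 kPa.
Adiabatic: T₂/T₁ = (P₂/P₁)^((γ−1)/γ) ⇒ T₂ = 527×(2.11)^0.400 = 710 K; V₂ = 10.8 L.
ΔU = nCvΔT = 5.36×12.5×(710−527) = 12200 J.
Q = 0 for an adiabatic process, so W = −ΔU = -12200 J.

-12200 J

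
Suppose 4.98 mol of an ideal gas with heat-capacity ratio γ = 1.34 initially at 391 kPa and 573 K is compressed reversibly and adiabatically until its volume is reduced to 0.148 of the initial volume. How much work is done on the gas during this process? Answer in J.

V₁ = nRT₁/P₁ = 4.98×8.314×573/391 = 60.7 L.
Adiabatic: TV^(γ−1) = const ⇒ T₂ = 573×(6.76)^0.340 = 1100 K; PV^γ = const ⇒ P₂ = 5060 kPa.
ΔU = nCvΔT = 4.98×24.5×(1100−573) = 63800 J.
Q = 0 for an adiabatic process, so W = −ΔU = -63800 J.
Work done on the gas = −W_by = 63800 J.

63800 J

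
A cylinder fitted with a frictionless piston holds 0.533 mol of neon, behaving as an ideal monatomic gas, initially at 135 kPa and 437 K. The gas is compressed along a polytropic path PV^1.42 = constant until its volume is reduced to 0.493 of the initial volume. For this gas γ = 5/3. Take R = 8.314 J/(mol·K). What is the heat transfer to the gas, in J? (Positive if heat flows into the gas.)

-590 J

V₁ = nRT₁/P₁ = 0.533×8.314×437/135 = 14.3 L.
Polytropic n=1.42: T₂ = T₁(V₁/V₂)^(n−1) = 437×(2.03)^0.42 = 588 K; P₂ = P₁(V₁/V₂)^n = 369 kPa.
W = (P₁V₁−P₂V₂)/(n−1) = (135×14.3−369×7.07)/0.42 = -1590 J.
ΔU = nCvΔT = 0.533×12.5×(588−437) = 1000 J.
Q = ΔU + W = -590 J.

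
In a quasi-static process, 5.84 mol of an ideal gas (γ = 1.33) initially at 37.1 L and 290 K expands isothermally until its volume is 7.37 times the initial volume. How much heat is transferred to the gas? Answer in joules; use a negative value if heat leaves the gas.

28100 J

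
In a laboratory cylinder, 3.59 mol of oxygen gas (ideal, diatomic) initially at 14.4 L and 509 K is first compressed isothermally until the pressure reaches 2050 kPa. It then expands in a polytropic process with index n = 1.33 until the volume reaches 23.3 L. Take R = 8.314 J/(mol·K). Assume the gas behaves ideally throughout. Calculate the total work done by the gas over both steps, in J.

P₁ = nRT₁/V₁ = 3.59×8.314×509/14.4 = 1060 kPa.
Step 1 — Isothermal: T stays 509 K; PV = const ⇒ V₂ = 7.41 L, P₂ = 2050 kPa.
ΔU = 0 (ideal gas, T constant).
W = nRT ln(V₂/V₁) = 3.59×8.314×509×ln(0.515) = -10100 J.
Q = ΔU + W = -10100 J.
State after step 1: P = 2050 kPa, V = 7.41 L, T = 509 K.
Step 2 — Polytropic n=1.33: T₂ = T₁(V₁/V₂)^(n−1) = 509×(0.318)^0.33 = 349 K; P₂ = P₁(V₁/V₂)^n = 447 kPa.
W = (P₁V₁−P₂V₂)/(n−1) = (2050×7.41−447×23.3)/0.33 = 14500 J.
ΔU = nCvΔT = 3.59×20.8×(349−509) = -12000 J.
Q = ΔU + W = 2540 J.
Net over both steps: W = 4400 J, Q = -7560 J, ΔU = -12000 J.

4400 J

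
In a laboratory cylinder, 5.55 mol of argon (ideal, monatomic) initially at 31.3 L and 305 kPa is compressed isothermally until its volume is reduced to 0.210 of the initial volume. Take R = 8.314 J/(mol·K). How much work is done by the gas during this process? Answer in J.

-14900 J

T₁ = P₁V₁/(nR) = 305×31.3/(5.55×8.314) = 207 K.
Isothermal: T stays 207 K; PV = const ⇒ V₂ = 6.57 L, P₂ = 1450 kPa.
W = nRT ln(V₂/V₁) = 5.55×8.314×207×ln(0.210) = -14900 J.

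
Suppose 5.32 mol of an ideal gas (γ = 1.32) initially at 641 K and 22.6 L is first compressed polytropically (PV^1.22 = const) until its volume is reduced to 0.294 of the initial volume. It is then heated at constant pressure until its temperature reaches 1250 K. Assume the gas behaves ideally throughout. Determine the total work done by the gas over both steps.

P₁ = nRT₁/V₁ = 5.32×8.314×641/22.6 = 1250 kPa.
Step 1 — Polytropic n=1.22: T₂ = T₁(V₁/V₂)^(n−1) = 641×(3.40)^0.22 = 839 K; P₂ = P₁(V₁/V₂)^n = 5590 kPa.
W = (P₁V₁−P₂V₂)/(n−1) = (1250×22.6−5590×6.64)/0.22 = -39800 J.
ΔU = nCvΔT = 5.32×26.0×(839−641) = 27400 J.
Q = ΔU + W = -12400 J.
State after step 1: P = 5590 kPa, V = 6.64 L, T = 839 K.
Step 2 — Isobaric: P stays 5590 kPa; V/T = const ⇒ T₂ = 1250 K, V₂ = 9.90 L.
W = PΔV = 5590×(9.90−6.64) kPa·L = 18200 J.
ΔU = nCvΔT = 5.32×26.0×(1250−839) = 56800 J.
Q = ΔU + W = nCpΔT = 75000 J.
Net over both steps: W = -21700 J, Q = 62500 J, ΔU = 84200 J.

-21700 J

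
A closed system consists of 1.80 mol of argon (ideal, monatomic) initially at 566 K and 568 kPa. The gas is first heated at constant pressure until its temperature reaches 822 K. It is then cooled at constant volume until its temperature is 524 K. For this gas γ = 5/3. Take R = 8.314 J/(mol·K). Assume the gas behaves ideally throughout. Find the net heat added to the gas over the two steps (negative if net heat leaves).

V₁ = nRT₁/P₁ = 1.80×8.314×566/568 = 14.9 L.
Step 1 — Isobaric: P stays 568 kPa; V/T = const ⇒ T₂ = 822 K, V₂ = 21.7 L.
W = PΔV = 568×(21.7−14.9) kPa·L = 3830 J.
ΔU = nCvΔT = 1.80×12.5×(822−566) = 5750 J.
Q = ΔU + W = nCpΔT = 9580 J.
State after step 1: P = 568 kPa, V = 21.7 L, T = 822 K.
Step 2 — Isochoric: V stays 21.7 L; P/T = const ⇒ T₂ = 524 K, P₂ = 362 kPa.
W = 0 (no volume change).
ΔU = nCvΔT = 1.80×12.5×(524−822) = -6690 J.
Q = ΔU = -6690 J.
Net over both steps: W = 3830 J, Q = 2890 J, ΔU = -943 J.

2890 J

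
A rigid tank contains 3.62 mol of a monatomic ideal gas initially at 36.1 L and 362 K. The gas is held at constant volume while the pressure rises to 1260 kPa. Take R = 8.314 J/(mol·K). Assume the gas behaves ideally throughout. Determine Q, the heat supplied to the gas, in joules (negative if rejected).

P₁ = nRT₁/V₁ = 3.62×8.314×362/36.1 = 302 kPa.
Isochoric: V stays 36.1 L; P/T = const ⇒ T₂ = 1510 K, P₂ = 1260 kPa.
W = 0 (no volume change).
ΔU = nCvΔT = 3.62×12.5×(1510−362) = 51900 J.
Q = ΔU = 51900 J.

51900 J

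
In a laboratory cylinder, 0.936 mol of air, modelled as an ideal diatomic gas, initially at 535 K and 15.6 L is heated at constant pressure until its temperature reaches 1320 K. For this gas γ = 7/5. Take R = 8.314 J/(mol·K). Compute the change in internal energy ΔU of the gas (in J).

P₁ = nRT₁/V₁ = 0.936×8.314×535/15.6 = 267 kPa.
Isobaric: P stays 267 kPa; V/T = const ⇒ T₂ = 1320 K, V₂ = 38.5 L.
For an ideal gas ΔU = nCvΔT with Cv = (5/2)R = 20.8 J/(mol·K).
ΔU = 0.936×20.8×(1320−535) = 15300 J.

15300 J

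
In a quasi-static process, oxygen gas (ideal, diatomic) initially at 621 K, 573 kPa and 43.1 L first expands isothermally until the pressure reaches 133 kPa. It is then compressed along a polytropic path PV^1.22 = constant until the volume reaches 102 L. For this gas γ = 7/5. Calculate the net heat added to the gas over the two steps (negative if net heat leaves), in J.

29000 J

n = P₁V₁/(RT₁) = 573×43.1/(8.314×621) = 4.78 mol.
Step 1 — Isothermal: T stays 621 K; PV = const ⇒ V₂ = 186 L, P₂ = 133 kPa.
ΔU = 0 (ideal gas, T constant).
W = nRT ln(V₂/V₁) = 4.78×8.314×621×ln(4.31) = 36100 J.
Q = ΔU + W = 36100 J.
State after step 1: P = 133 kPa, V = 186 L, T = 621 K.
Step 2 — Polytropic n=1.22: T₂ = T₁(V₁/V₂)^(n−1) = 621×(1.82)^0.22 = 708 K; P₂ = P₁(V₁/V₂)^n = 276 kPa.
W = (P₁V₁−P₂V₂)/(n−1) = (133×186−276×102)/0.22 = -15800 J.
ΔU = nCvΔT = 4.78×20.8×(708−621) = 8700 J.
Q = ΔU + W = -7120 J.
Net over both steps: W = 20300 J, Q = 29000 J, ΔU = 8700 J.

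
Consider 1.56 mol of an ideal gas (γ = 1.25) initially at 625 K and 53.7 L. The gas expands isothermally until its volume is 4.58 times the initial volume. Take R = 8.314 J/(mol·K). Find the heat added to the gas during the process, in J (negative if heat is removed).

P₁ = nRT₁/V₁ = 1.56×8.314×625/53.7 = 151 kPa.
Isothermal: T stays 625 K; PV = const ⇒ V₂ = 246 L, P₂ = 33.0 kPa.
ΔU = 0 (ideal gas, T constant).
W = nRT ln(V₂/V₁) = 1.56×8.314×625×ln(4.58) = 12300 J.
Q = ΔU + W = 12300 J.

12300 J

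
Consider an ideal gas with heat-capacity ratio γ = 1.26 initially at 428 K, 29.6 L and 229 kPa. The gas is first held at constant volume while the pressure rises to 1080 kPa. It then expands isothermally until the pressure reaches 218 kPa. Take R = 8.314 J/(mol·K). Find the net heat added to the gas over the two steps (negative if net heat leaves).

n = P₁V₁/(RT₁) = 229×29.6/(8.314×428) = 1.90 mol.
Step 1 — Isochoric: V stays 29.6 L; P/T = const ⇒ T₂ = 2020 K, P₂ = 1080 kPa.
W = 0 (no volume change).
ΔU = nCvΔT = 1.90×32.0×(2020−428) = 96900 J.
Q = ΔU = 96900 J.
State after step 1: P = 1080 kPa, V = 29.6 L, T = 2020 K.
Step 2 — Isothermal: T stays 2020 K; PV = const ⇒ V₂ = 147 L, P₂ = 218 kPa.
ΔU = 0 (ideal gas, T constant).
W = nRT ln(V₂/V₁) = 1.90×8.314×2020×ln(4.95) = 51200 J.
Q = ΔU + W = 51200 J.
Net over both steps: W = 51200 J, Q = 148000 J, ΔU = 96900 J.

148000 J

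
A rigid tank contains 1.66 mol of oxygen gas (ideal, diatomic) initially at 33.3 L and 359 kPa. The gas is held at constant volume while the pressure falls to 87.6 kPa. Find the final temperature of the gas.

T₁ = P₁V₁/(nR) = 359×33.3/(1.66×8.314) = 866 K.
Isochoric: V stays 33.3 L; P/T = const ⇒ T₂ = 211 K, P₂ = 87.6 kPa.

211 K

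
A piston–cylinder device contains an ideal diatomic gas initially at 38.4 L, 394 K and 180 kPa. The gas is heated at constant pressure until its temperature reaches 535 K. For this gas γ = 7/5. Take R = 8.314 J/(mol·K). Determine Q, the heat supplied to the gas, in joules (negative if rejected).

8660 J

n = P₁V₁/(RT₁) = 180×38.4/(8.314×394) = 2.11 mol.
Isobaric: P stays 180 kPa; V/T = const ⇒ T₂ = 535 K, V₂ = 52.1 L.
W = PΔV = 180×(52.1−38.4) kPa·L = 2470 J.
ΔU = nCvΔT = 2.11×20.8×(535−394) = 6180 J.
Q = ΔU + W = nCpΔT = 8660 J.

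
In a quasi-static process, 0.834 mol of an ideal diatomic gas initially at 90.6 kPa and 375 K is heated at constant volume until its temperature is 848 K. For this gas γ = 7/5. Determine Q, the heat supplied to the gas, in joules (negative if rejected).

V₁ = nRT₁/P₁ = 0.834×8.314×375/90.6 = 28.7 L.
Isochoric: V stays 28.7 L; P/T = const ⇒ T₂ = 848 K, P₂ = 205 kPa.
W = 0 (no volume change).
ΔU = nCvΔT = 0.834×20.8×(848−375) = 8200 J.
Q = ΔU = 8200 J.

8200 J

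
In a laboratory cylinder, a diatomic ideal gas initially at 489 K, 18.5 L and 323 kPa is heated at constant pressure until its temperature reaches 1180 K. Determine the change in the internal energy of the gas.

21100 J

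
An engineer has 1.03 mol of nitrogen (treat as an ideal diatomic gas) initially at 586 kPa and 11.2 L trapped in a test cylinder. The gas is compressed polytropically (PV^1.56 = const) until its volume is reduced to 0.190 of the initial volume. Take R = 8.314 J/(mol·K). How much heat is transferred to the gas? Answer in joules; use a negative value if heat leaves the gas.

T₁ = P₁V₁/(nR) = 586×11.2/(1.03×8.314) = 766 K.
Polytropic n=1.56: T₂ = T₁(V₁/V₂)^(n−1) = 766×(5.26)^0.56 = 1940 K; P₂ = P₁(V₁/V₂)^n = 7820 kPa.
W = (P₁V₁−P₂V₂)/(n−1) = (586×11.2−7820×2.13)/0.56 = -18000 J.
ΔU = nCvΔT = 1.03×20.8×(1940−766) = 25200 J.
Q = ΔU + W = 7190 J.

7190 J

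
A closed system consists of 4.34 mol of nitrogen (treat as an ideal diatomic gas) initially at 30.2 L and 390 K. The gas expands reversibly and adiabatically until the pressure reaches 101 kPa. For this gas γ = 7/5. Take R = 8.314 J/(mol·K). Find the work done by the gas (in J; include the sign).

12500 J

P₁ = nRT₁/V₁ = 4.34×8.314×390/30.2 = 466 kPa.
Adiabatic: T₂/T₁ = (P₂/P₁)^((γ−1)/γ) ⇒ T₂ = 390×(0.217)^0.286 = 252 K; V₂ = 90.0 L.
ΔU = nCvΔT = 4.34×20.8×(252−390) = -12500 J.
Q = 0 for an adiabatic process, so W = −ΔU = 12500 J.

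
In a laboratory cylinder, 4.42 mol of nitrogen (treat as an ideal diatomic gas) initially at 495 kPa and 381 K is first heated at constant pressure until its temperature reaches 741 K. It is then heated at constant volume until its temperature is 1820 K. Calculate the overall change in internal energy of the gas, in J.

132000 J

V₁ = nRT₁/P₁ = 4.42×8.314×381/495 = 28.3 L.
Step 1 — Isobaric: P stays 495 kPa; V/T = const ⇒ T₂ = 741 K, V₂ = 55.0 L.
W = PΔV = 495×(55.0−28.3) kPa·L = 13200 J.
ΔU = nCvΔT = 4.42×20.8×(741−381) = 33100 J.
Q = ΔU + W = nCpΔT = 46300 J.
State after step 1: P = 495 kPa, V = 55.0 L, T = 741 K.
Step 2 — Isochoric: V stays 55.0 L; P/T = const ⇒ T₂ = 1820 K, P₂ = 1220 kPa.
W = 0 (no volume change).
ΔU = nCvΔT = 4.42×20.8×(1820−741) = 99100 J.
Q = ΔU = 99100 J.
Net over both steps: W = 13200 J, Q = 145000 J, ΔU = 132000 J.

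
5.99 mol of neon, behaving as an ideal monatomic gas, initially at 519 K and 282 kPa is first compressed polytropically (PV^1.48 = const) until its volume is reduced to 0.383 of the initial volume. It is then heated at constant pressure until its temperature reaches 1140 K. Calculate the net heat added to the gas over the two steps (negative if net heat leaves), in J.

30700 J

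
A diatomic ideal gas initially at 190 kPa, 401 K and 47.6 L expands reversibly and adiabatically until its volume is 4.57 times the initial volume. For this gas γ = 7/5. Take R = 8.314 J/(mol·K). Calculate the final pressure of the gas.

22.6 kPa

Adiabatic: TV^(γ−1) = const ⇒ T₂ = 401×(0.219)^0.400 = 218 K; PV^γ = const ⇒ P₂ = 22.6 kPa.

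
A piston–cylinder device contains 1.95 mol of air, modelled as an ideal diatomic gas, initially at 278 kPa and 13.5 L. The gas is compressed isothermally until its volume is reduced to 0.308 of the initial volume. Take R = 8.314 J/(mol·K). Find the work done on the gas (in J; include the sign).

T₁ = P₁V₁/(nR) = 278×13.5/(1.95×8.314) = 231 K.
Isothermal: T stays 231 K; PV = const ⇒ V₂ = 4.16 L, P₂ = 903 kPa.
W = nRT ln(V₂/V₁) = 1.95×8.314×231×ln(0.308) = -4420 J.
Work done on the gas = −W_by = 4420 J.

4420 J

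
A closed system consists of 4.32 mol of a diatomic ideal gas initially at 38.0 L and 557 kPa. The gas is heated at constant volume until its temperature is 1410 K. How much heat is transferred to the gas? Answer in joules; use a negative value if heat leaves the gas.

73700 J

T₁ = P₁V₁/(nR) = 557×38.0/(4.32×8.314) = 589 K.
Isochoric: V stays 38.0 L; P/T = const ⇒ T₂ = 1410 K, P₂ = 1330 kPa.
W = 0 (no volume change).
ΔU = nCvΔT = 4.32×20.8×(1410−589) = 73700 J.
Q = ΔU = 73700 J.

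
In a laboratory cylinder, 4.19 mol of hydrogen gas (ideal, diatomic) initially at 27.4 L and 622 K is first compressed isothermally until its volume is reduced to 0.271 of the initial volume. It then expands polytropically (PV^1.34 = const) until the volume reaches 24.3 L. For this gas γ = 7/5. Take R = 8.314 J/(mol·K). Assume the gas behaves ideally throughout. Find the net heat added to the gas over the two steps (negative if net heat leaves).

-25100 J

P₁ = nRT₁/V₁ = 4.19×8.314×622/27.4 = 791 kPa.
Step 1 — Isothermal: T stays 622 K; PV = const ⇒ V₂ = 7.43 L, P₂ = 2920 kPa.
ΔU = 0 (ideal gas, T constant).
W = nRT ln(V₂/V₁) = 4.19×8.314×622×ln(0.271) = -28300 J.
Q = ΔU + W = -28300 J.
State after step 1: P = 2920 kPa, V = 7.43 L, T = 622 K.
Step 2 — Polytropic n=1.34: T₂ = T₁(V₁/V₂)^(n−1) = 622×(0.306)^0.34 = 416 K; P₂ = P₁(V₁/V₂)^n = 596 kPa.
W = (P₁V₁−P₂V₂)/(n−1) = (2920×7.43−596×24.3)/0.34 = 21100 J.
ΔU = nCvΔT = 4.19×20.8×(416−622) = -18000 J.
Q = ΔU + W = 3170 J.
Net over both steps: W = -7150 J, Q = -25100 J, ΔU = -18000 J.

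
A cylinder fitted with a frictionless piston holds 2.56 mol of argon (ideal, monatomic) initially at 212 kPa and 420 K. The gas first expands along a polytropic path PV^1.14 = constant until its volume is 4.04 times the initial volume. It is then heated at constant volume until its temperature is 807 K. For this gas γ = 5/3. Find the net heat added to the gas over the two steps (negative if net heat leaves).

V₁ = nRT₁/P₁ = 2.56×8.314×420/212 = 42.2 L.
Step 1 — Polytropic n=1.14: T₂ = T₁(V₁/V₂)^(n−1) = 420×(0.248)^0.14 = 345 K; P₂ = P₁(V₁/V₂)^n = 43.2 kPa.
W = (P₁V₁−P₂V₂)/(n−1) = (212×42.2−43.2×170)/0.14 = 11300 J.
ΔU = nCvΔT = 2.56×12.5×(345−420) = -2380 J.
Q = ΔU + W = 8960 J.
State after step 1: P = 43.2 kPa, V = 170 L, T = 345 K.
Step 2 — Isochoric: V stays 170 L; P/T = const ⇒ T₂ = 807 K, P₂ = 101 kPa.
W = 0 (no volume change).
ΔU = nCvΔT = 2.56×12.5×(807−345) = 14700 J.
Q = ΔU = 14700 J.
Net over both steps: W = 11300 J, Q = 23700 J, ΔU = 12400 J.

23700 J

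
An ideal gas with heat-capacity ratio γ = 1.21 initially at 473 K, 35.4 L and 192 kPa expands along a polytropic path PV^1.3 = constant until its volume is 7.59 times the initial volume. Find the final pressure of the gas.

13.8 kPa

Polytropic n=1.3: T₂ = T₁(V₁/V₂)^(n−1) = 473×(0.132)^0.30 = 258 K; P₂ = P₁(V₁/V₂)^n = 13.8 kPa.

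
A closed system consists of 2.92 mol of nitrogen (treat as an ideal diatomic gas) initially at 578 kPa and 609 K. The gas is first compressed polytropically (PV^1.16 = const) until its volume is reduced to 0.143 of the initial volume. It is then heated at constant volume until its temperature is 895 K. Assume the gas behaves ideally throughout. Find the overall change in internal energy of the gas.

V₁ = nRT₁/P₁ = 2.92×8.314×609/578 = 25.6 L.
Step 1 — Polytropic n=1.16: T₂ = T₁(V₁/V₂)^(n−1) = 609×(6.99)^0.16 = 831 K; P₂ = P₁(V₁/V₂)^n = 5520 kPa.
W = (P₁V₁−P₂V₂)/(n−1) = (578×25.6−5520×3.66)/0.16 = -33700 J.
ΔU = nCvΔT = 2.92×20.8×(831−609) = 13500 J.
Q = ΔU + W = -20200 J.
State after step 1: P = 5520 kPa, V = 3.66 L, T = 831 K.
Step 2 — Isochoric: V stays 3.66 L; P/T = const ⇒ T₂ = 895 K, P₂ = 5940 kPa.
W = 0 (no volume change).
ΔU = nCvΔT = 2.92×20.8×(895−831) = 3870 J.
Q = ΔU = 3870 J.
Net over both steps: W = -33700 J, Q = -16400 J, ΔU = 17400 J.

17400 J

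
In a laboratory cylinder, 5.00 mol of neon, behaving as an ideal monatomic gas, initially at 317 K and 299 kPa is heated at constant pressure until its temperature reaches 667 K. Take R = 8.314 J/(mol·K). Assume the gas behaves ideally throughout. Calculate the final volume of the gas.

92.7 L

V₁ = nRT₁/P₁ = 5.00×8.314×317/299 = 44.1 L.
Isobaric: P stays 299 kPa; V/T = const ⇒ T₂ = 667 K, V₂ = 92.7 L.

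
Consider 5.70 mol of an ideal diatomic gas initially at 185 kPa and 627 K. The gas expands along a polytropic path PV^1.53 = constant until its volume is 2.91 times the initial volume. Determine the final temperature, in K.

356 K

V₁ = nRT₁/P₁ = 5.70×8.314×627/185 = 161 L.
Polytropic n=1.53: T₂ = T₁(V₁/V₂)^(n−1) = 627×(0.344)^0.53 = 356 K; P₂ = P₁(V₁/V₂)^n = 36.1 kPa.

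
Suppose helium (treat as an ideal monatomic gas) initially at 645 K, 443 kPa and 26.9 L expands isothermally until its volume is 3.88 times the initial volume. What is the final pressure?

114 kPa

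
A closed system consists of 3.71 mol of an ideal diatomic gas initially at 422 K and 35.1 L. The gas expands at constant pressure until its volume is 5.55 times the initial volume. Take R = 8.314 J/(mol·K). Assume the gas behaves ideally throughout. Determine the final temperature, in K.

2340 K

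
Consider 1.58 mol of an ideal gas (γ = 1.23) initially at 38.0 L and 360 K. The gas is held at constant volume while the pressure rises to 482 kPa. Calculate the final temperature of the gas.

1390 K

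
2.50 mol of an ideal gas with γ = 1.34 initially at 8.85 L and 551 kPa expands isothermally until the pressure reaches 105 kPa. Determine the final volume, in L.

T₁ = P₁V₁/(nR) = 551×8.85/(2.50×8.314) = 235 K.
Isothermal: T stays 235 K; PV = const ⇒ V₂ = 46.4 L, P₂ = 105 kPa.

46.4 L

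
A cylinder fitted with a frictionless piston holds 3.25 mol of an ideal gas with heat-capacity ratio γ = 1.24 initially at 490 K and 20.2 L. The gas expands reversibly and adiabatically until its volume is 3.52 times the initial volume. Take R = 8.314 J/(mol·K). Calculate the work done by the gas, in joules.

14400 J

P₁ = nRT₁/V₁ = 3.25×8.314×490/20.2 = 655 kPa.
Adiabatic: TV^(γ−1) = const ⇒ T₂ = 490×(0.284)^0.240 = 362 K; PV^γ = const ⇒ P₂ = 138 kPa.
ΔU = nCvΔT = 3.25×34.6×(362−490) = -14400 J.
Q = 0 for an adiabatic process, so W = −ΔU = 14400 J.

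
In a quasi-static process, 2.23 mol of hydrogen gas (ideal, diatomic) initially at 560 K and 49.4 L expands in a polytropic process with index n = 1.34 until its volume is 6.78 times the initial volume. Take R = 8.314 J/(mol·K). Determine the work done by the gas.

14600 J

P₁ = nRT₁/V₁ = 2.23×8.314×560/49.4 = 210 kPa.
Polytropic n=1.34: T₂ = T₁(V₁/V₂)^(n−1) = 560×(0.147)^0.34 = 292 K; P₂ = P₁(V₁/V₂)^n = 16.2 kPa.
W = (P₁V₁−P₂V₂)/(n−1) = (210×49.4−16.2×335)/0.34 = 14600 J.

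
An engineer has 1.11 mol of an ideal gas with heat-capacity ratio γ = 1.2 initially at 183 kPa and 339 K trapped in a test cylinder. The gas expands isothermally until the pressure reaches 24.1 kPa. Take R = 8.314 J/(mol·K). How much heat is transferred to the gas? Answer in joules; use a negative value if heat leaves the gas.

6340 J

V₁ = nRT₁/P₁ = 1.11×8.314×339/183 = 17.1 L.
Isothermal: T stays 339 K; PV = const ⇒ V₂ = 130 L, P₂ = 24.1 kPa.
ΔU = 0 (ideal gas, T constant).
W = nRT ln(V₂/V₁) = 1.11×8.314×339×ln(7.59) = 6340 J.
Q = ΔU + W = 6340 J.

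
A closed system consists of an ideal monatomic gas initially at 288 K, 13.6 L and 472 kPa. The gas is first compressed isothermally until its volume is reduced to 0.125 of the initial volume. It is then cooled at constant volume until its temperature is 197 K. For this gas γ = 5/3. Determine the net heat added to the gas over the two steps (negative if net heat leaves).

-16400 J

n = P₁V₁/(RT₁) = 472×13.6/(8.314×288) = 2.68 mol.
Step 1 — Isothermal: T stays 288 K; PV = const ⇒ V₂ = 1.70 L, P₂ = 3780 kPa.
ΔU = 0 (ideal gas, T constant).
W = nRT ln(V₂/V₁) = 2.68×8.314×288×ln(0.125) = -13300 J.
Q = ΔU + W = -13300 J.
State after step 1: P = 3780 kPa, V = 1.70 L, T = 288 K.
Step 2 — Isochoric: V stays 1.70 L; P/T = const ⇒ T₂ = 197 K, P₂ = 2580 kPa.
W = 0 (no volume change).
ΔU = nCvΔT = 2.68×12.5×(197−288) = -3040 J.
Q = ΔU = -3040 J.
Net over both steps: W = -13300 J, Q = -16400 J, ΔU = -3040 J.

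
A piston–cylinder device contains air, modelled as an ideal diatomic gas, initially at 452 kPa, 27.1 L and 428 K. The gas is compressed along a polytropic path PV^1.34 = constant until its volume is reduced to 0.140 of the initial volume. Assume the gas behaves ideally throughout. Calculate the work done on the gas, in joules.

n = P₁V₁/(RT₁) = 452×27.1/(8.314×428) = 3.44 mol.
Polytropic n=1.34: T₂ = T₁(V₁/V₂)^(n−1) = 428×(7.14)^0.34 = 835 K; P₂ = P₁(V₁/V₂)^n = 6300 kPa.
W = (P₁V₁−P₂V₂)/(n−1) = (452×27.1−6300×3.79)/0.34 = -34300 J.
Work done on the gas = −W_by = 34300 J.

34300 J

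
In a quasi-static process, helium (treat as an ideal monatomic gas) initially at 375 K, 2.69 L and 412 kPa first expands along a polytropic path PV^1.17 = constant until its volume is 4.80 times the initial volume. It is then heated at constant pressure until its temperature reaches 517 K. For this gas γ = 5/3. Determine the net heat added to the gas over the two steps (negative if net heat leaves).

2830 J

n = P₁V₁/(RT₁) = 412×2.69/(8.314×375) = 0.355 mol.
Step 1 — Polytropic n=1.17: T₂ = T₁(V₁/V₂)^(n−1) = 375×(0.208)^0.17 = 287 K; P₂ = P₁(V₁/V₂)^n = 65.7 kPa.
W = (P₁V₁−P₂V₂)/(n−1) = (412×2.69−65.7×12.9)/0.17 = 1530 J.
ΔU = nCvΔT = 0.355×12.5×(287−375) = -389 J.
Q = ΔU + W = 1140 J.
State after step 1: P = 65.7 kPa, V = 12.9 L, T = 287 K.
Step 2 — Isobaric: P stays 65.7 kPa; V/T = const ⇒ T₂ = 517 K, V₂ = 23.2 L.
W = PΔV = 65.7×(23.2−12.9) kPa·L = 679 J.
ΔU = nCvΔT = 0.355×12.5×(517−287) = 1020 J.
Q = ΔU + W = nCpΔT = 1700 J.
Net over both steps: W = 2210 J, Q = 2830 J, ΔU = 630 J.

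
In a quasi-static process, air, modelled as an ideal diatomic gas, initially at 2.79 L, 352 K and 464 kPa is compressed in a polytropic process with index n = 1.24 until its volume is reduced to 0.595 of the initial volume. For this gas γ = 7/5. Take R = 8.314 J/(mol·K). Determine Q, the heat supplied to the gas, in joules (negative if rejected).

-286 J

n = P₁V₁/(RT₁) = 464×2.79/(8.314×352) = 0.442 mol.
Polytropic n=1.24: T₂ = T₁(V₁/V₂)^(n−1) = 352×(1.68)^0.24 = 399 K; P₂ = P₁(V₁/V₂)^n = 883 kPa.
W = (P₁V₁−P₂V₂)/(n−1) = (464×2.79−883×1.66)/0.24 = -716 J.
ΔU = nCvΔT = 0.442×20.8×(399−352) = 429 J.
Q = ΔU + W = -286 J.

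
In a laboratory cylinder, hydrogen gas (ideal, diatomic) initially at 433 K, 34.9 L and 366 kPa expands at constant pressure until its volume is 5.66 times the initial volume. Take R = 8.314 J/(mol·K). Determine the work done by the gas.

n = P₁V₁/(RT₁) = 366×34.9/(8.314×433) = 3.55 mol.
Isobaric: P stays 366 kPa; V/T = const ⇒ T₂ = 2450 K, V₂ = 198 L.
W = PΔV = 366×(198−34.9) kPa·L = 59500 J.

59500 J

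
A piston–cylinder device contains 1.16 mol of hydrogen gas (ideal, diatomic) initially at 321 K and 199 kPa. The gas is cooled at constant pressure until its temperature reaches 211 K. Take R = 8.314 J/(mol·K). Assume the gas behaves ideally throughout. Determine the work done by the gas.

-1060 J

V₁ = nRT₁/P₁ = 1.16×8.314×321/199 = 15.6 L.
Isobaric: P stays 199 kPa; V/T = const ⇒ T₂ = 211 K, V₂ = 10.2 L.
W = PΔV = 199×(10.2−15.6) kPa·L = -1060 J.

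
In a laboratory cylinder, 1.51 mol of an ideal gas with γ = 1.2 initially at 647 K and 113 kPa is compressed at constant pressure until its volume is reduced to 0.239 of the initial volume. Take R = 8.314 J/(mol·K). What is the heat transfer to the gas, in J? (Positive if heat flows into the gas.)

V₁ = nRT₁/P₁ = 1.51×8.314×647/113 = 71.9 L.
Isobaric: P stays 113 kPa; V/T = const ⇒ T₂ = 155 K, V₂ = 17.2 L.
W = PΔV = 113×(17.2−71.9) kPa·L = -6180 J.
ΔU = nCvΔT = 1.51×41.6×(155−647) = -30900 J.
Q = ΔU + W = nCpΔT = -37100 J.

-37100 J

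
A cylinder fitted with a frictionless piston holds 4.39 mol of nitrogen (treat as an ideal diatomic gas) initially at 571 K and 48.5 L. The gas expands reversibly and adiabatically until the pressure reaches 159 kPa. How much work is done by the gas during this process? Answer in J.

12900 J

P₁ = nRT₁/V₁ = 4.39×8.314×571/48.5 = 430 kPa.
Adiabatic: T₂/T₁ = (P₂/P₁)^((γ−1)/γ) ⇒ T₂ = 571×(0.370)^0.286 = 430 K; V₂ = 98.7 L.
ΔU = nCvΔT = 4.39×20.8×(430−571) = -12900 J.
Q = 0 for an adiabatic process, so W = −ΔU = 12900 J.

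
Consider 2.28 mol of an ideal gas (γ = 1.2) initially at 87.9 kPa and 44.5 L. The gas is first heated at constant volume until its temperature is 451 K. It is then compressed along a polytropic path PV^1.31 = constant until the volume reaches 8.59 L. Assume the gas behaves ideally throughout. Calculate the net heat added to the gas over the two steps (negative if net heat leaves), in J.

33300 J

T₁ = P₁V₁/(nR) = 87.9×44.5/(2.28×8.314) = 206 K.
Step 1 — Isochoric: V stays 44.5 L; P/T = const ⇒ T₂ = 451 K, P₂ = 192 kPa.
W = 0 (no volume change).
ΔU = nCvΔT = 2.28×41.6×(451−206) = 23200 J.
Q = ΔU = 23200 J.
State after step 1: P = 192 kPa, V = 44.5 L, T = 451 K.
Step 2 — Polytropic n=1.31: T₂ = T₁(V₁/V₂)^(n−1) = 451×(5.18)^0.31 = 751 K; P₂ = P₁(V₁/V₂)^n = 1660 kPa.
W = (P₁V₁−P₂V₂)/(n−1) = (192×44.5−1660×8.59)/0.31 = -18300 J.
ΔU = nCvΔT = 2.28×41.6×(751−451) = 28400 J.
Q = ΔU + W = 10100 J.
Net over both steps: W = -18300 J, Q = 33300 J, ΔU = 51600 J.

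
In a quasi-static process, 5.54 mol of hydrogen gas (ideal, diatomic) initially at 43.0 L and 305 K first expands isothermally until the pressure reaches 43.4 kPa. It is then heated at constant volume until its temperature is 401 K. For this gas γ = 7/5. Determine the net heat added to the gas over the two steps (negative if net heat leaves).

39400 J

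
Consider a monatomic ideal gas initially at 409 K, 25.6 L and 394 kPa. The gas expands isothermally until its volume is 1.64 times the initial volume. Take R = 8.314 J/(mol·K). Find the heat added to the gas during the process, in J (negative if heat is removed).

4990 J

n = P₁V₁/(RT₁) = 394×25.6/(8.314×409) = 2.97 mol.
Isothermal: T stays 409 K; PV = const ⇒ V₂ = 42.0 L, P₂ = 240 kPa.
ΔU = 0 (ideal gas, T constant).
W = nRT ln(V₂/V₁) = 2.97×8.314×409×ln(1.64) = 4990 J.
Q = ΔU + W = 4990 J.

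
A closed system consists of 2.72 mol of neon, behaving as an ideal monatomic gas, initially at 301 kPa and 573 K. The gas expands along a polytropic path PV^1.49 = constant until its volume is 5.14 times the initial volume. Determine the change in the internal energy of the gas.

V₁ = nRT₁/P₁ = 2.72×8.314×573/301 = 43.0 L.
Polytropic n=1.49: T₂ = T₁(V₁/V₂)^(n−1) = 573×(0.195)^0.49 = 257 K; P₂ = P₁(V₁/V₂)^n = 26.3 kPa.
For an ideal gas ΔU = nCvΔT with Cv = (3/2)R = 12.5 J/(mol·K).
ΔU = 2.72×12.5×(257−573) = -10700 J.

-10700 J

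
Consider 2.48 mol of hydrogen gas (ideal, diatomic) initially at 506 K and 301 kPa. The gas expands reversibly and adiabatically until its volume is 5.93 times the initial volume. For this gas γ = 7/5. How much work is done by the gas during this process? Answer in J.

V₁ = nRT₁/P₁ = 2.48×8.314×506/301 = 34.7 L.
Adiabatic: TV^(γ−1) = const ⇒ T₂ = 506×(0.169)^0.400 = 248 K; PV^γ = const ⇒ P₂ = 24.9 kPa.
ΔU = nCvΔT = 2.48×20.8×(248−506) = -13300 J.
Q = 0 for an adiabatic process, so W = −ΔU = 13300 J.

13300 J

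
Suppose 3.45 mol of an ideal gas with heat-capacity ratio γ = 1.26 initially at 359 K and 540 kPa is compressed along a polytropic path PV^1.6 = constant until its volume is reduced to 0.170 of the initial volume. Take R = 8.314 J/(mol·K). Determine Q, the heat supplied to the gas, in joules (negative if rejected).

V₁ = nRT₁/P₁ = 3.45×8.314×359/540 = 19.1 L.
Polytropic n=1.6: T₂ = T₁(V₁/V₂)^(n−1) = 359×(5.88)^0.60 = 1040 K; P₂ = P₁(V₁/V₂)^n = 9200 kPa.
W = (P₁V₁−P₂V₂)/(n−1) = (540×19.1−9200×3.24)/0.60 = -32500 J.
ΔU = nCvΔT = 3.45×32.0×(1040−359) = 75100 J.
Q = ΔU + W = 42500 J.

42500 J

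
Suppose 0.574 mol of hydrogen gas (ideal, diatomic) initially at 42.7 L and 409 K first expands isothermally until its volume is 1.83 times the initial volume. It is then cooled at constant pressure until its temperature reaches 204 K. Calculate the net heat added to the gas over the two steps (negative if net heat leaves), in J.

P₁ = nRT₁/V₁ = 0.574×8.314×409/42.7 = 45.7 kPa.
Step 1 — Isothermal: T stays 409 K; PV = const ⇒ V₂ = 78.1 L, P₂ = 25.0 kPa.
ΔU = 0 (ideal gas, T constant).
W = nRT ln(V₂/V₁) = 0.574×8.314×409×ln(1.83) = 1180 J.
Q = ΔU + W = 1180 J.
State after step 1: P = 25.0 kPa, V = 78.1 L, T = 409 K.
Step 2 — Isobaric: P stays 25.0 kPa; V/T = const ⇒ T₂ = 204 K, V₂ = 39.0 L.
W = PΔV = 25.0×(39.0−78.1) kPa·L = -978 J.
ΔU = nCvΔT = 0.574×20.8×(204−409) = -2450 J.
Q = ΔU + W = nCpΔT = -3420 J.
Net over both steps: W = 201 J, Q = -2240 J, ΔU = -2450 J.

-2240 J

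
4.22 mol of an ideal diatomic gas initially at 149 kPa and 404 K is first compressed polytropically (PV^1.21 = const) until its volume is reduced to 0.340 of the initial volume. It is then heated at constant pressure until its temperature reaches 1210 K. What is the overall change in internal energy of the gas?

70700 J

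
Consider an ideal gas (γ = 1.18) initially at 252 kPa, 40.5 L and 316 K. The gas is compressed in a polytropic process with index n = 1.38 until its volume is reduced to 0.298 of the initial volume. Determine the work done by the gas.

-15700 J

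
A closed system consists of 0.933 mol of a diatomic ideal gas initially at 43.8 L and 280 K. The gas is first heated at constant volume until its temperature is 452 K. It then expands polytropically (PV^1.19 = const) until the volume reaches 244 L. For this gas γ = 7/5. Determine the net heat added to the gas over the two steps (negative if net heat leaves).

P₁ = nRT₁/V₁ = 0.933×8.314×280/43.8 = 49.6 kPa.
Step 1 — Isochoric: V stays 43.8 L; P/T = const ⇒ T₂ = 452 K, P₂ = 80.0 kPa.
W = 0 (no volume change).
ΔU = nCvΔT = 0.933×20.8×(452−280) = 3340 J.
Q = ΔU = 3340 J.
State after step 1: P = 80.0 kPa, V = 43.8 L, T = 452 K.
Step 2 — Polytropic n=1.19: T₂ = T₁(V₁/V₂)^(n−1) = 452×(0.180)^0.19 = 326 K; P₂ = P₁(V₁/V₂)^n = 10.4 kPa.
W = (P₁V₁−P₂V₂)/(n−1) = (80.0×43.8−10.4×244)/0.19 = 5140 J.
ΔU = nCvΔT = 0.933×20.8×(326−452) = -2440 J.
Q = ΔU + W = 2700 J.
Net over both steps: W = 5140 J, Q = 6030 J, ΔU = 895 J.

6030 J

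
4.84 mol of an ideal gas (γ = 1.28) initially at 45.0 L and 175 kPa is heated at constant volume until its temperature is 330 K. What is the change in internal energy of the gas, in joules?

19300 J

T₁ = P₁V₁/(nR) = 175×45.0/(4.84×8.314) = 196 K.
Isochoric: V stays 45.0 L; P/T = const ⇒ T₂ = 330 K, P₂ = 295 kPa.
For an ideal gas ΔU = nCvΔT with Cv = R/(γ−1) = 29.7 J/(mol·K).
ΔU = 4.84×29.7×(330−196) = 19300 J.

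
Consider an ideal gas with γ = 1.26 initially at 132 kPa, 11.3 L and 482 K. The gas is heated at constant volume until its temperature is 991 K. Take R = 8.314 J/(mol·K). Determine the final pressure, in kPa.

271 kPa

Isochoric: V stays 11.3 L; P/T = const ⇒ T₂ = 991 K, P₂ = 271 kPa.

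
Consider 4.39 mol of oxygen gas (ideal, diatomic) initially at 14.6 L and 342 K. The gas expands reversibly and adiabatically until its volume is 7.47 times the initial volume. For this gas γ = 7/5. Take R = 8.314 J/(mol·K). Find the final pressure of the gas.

P₁ = nRT₁/V₁ = 4.39×8.314×342/14.6 = 855 kPa.
Adiabatic: TV^(γ−1) = const ⇒ T₂ = 342×(0.134)^0.400 = 153 K; PV^γ = const ⇒ P₂ = 51.2 kPa.

51.2 kPa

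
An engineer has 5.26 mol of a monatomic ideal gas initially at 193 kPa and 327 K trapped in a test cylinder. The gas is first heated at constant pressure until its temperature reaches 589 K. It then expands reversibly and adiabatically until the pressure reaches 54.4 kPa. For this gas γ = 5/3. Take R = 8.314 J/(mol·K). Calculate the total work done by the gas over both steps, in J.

26800 J

V₁ = nRT₁/P₁ = 5.26×8.314×327/193 = 74.1 L.
Step 1 — Isobaric: P stays 193 kPa; V/T = const ⇒ T₂ = 589 K, V₂ = 133 L.
W = PΔV = 193×(133−74.1) kPa·L = 11500 J.
ΔU = nCvΔT = 5.26×12.5×(589−327) = 17200 J.
Q = ΔU + W = nCpΔT = 28600 J.
State after step 1: P = 193 kPa, V = 133 L, T = 589 K.
Step 2 — Adiabatic: T₂/T₁ = (P₂/P₁)^((γ−1)/γ) ⇒ T₂ = 589×(0.282)^0.400 = 355 K; V₂ = 285 L.
ΔU = nCvΔT = 5.26×12.5×(355−589) = -15400 J.
Q = 0 for an adiabatic process, so W = −ΔU = 15400 J.
Net over both steps: W = 26800 J, Q = 28600 J, ΔU = 1830 J.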